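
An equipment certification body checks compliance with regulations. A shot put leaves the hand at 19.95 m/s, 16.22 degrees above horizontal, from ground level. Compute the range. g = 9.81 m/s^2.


R = v^2 * sin(2*theta) / g
Convert angle to radians: theta = 16.22 deg = 0.2831 rad
sin(2*theta) = sin(0.5662) = 0.5364
R = 19.95^2 * 0.5364 / 9.81
R = 398.0025 * 0.5364 / 9.81 = 21.763 m

21.763 m


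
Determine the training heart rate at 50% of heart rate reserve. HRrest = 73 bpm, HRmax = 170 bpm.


Target = HRrest + pct*(HRmax - HRrest)
Heart rate reserve = HRmax - HRrest = 170 - 73 = 97 bpm
Fraction = 50% = 0.5
Target = 73 + 0.5 * 97
Target = 73 + 48.5 = 121.5 bpm

121.5 bpm


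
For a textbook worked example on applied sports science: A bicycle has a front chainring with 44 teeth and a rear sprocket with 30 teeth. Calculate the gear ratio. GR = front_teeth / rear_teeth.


GR = front_teeth / rear_teeth
GR = 44 / 30
GR = 1.4667

1.4667


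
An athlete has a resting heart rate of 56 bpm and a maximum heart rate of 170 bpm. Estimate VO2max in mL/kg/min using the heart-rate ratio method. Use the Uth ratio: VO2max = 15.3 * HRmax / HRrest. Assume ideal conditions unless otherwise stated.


VO2max = 15.3 * HRmax / HRrest
VO2max = 15.3 * 170 / 56
VO2max = 2601 / 56 = 46.4464 mL/kg/min

46.4464 mL/kg/min


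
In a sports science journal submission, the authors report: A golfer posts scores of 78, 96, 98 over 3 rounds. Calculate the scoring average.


Average = sum / n
Sum = 272
Average = 272 / 3 = 90.6667

90.6667


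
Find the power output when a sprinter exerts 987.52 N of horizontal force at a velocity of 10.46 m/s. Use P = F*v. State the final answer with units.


P = F * v
P = 987.52 * 10.46
P = 10329.4592 W

10329.4592 W


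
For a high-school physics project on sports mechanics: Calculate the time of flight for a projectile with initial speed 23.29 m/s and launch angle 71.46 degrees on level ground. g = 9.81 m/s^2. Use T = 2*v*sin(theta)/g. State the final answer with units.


T = 2*v*sin(theta)/g
sin(theta) = sin(71.46 deg) = 0.9481
T = 2*23.29*0.9481 / 9.81
T = 44.1626 / 9.81 = 4.5018 s

4.5018 s


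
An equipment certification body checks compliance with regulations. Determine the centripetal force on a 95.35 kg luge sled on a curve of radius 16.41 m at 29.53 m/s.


Fc = m * v^2 / r
v^2 = 29.53^2 = 872.0209
Fc = 95.35 * 872.0209 / 16.41
Fc = 83147.1928 / 16.41 = 5066.8612 N

5066.8612 N


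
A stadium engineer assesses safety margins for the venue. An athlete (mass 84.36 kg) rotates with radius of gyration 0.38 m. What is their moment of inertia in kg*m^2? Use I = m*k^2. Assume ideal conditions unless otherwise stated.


I = m * k^2
I = 84.36 * 0.38^2
I = 84.36 * 0.1444 = 12.1816 kg*m^2

12.1816 kg*m^2


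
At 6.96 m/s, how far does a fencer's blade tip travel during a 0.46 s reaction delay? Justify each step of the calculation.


d = v * t
d = 6.96 * 0.46
d = 3.2016 m

3.2016 m


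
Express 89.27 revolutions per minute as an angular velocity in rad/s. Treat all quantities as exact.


omega = RPM * 2 * pi / 60
omega = 89.27 * 2 * 3.14159 / 60
omega = 560.9 / 60 = 9.3483 rad/s

9.3483 rad/s


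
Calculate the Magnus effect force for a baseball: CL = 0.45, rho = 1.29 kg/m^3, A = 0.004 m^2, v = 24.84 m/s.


FM = 0.5 * CL * rho * A * v^2
FM = 0.5 * 0.45 * 1.29 * 0.004 * 24.84^2
v^2 = 617.0256
FM = 0.5 * 0.45 * 1.29 * 0.004 * 617.0256 = 0.7164 N

0.7164 N


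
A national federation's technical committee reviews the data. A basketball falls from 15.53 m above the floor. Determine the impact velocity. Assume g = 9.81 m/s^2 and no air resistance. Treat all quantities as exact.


v = sqrt(2 * g * h)
v = sqrt(2 * 9.81 * 15.53)
v = sqrt(304.6986) = 17.4556 m/s

17.4556 m/s


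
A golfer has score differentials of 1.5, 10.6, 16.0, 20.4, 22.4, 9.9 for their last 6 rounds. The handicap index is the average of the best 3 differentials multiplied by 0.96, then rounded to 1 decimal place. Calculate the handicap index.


All differentials: 1.5, 10.6, 16.0, 20.4, 22.4, 9.9
Sorted: 1.5, 9.9, 10.6, 16.0, 20.4, 22.4
Best 3: 1.5, 9.9, 10.6
Average of best = 22 / 3 = 7.3333
Raw index = 7.3333 * 0.96 = 7.04
Handicap index = round(7.04, 1) = 7.0

7.0


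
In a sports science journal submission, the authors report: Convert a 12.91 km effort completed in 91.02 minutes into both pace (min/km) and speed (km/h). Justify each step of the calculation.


Pace = time / distance = 91.02 min / 12.91 km = 7.0503 min/km
Speed = distance / time_in_hours = 12.91 / 1.517 hr
Speed = 8.5102 km/h

7.0503 min/km, 8.5102 km/h


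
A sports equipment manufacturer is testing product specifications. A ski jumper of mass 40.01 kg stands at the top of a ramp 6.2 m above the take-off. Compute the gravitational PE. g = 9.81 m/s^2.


PE = m * g * h
PE = 40.01 * 9.81 * 6.2
PE = 392.4981 * 6.2 = 2433.4882 J

2433.4882 J


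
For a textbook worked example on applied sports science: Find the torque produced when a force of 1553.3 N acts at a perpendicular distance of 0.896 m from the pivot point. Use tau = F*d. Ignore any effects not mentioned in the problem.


tau = F * d
tau = 1553.3 * 0.896
tau = 1391.7568 N*m

1391.7568 N*m


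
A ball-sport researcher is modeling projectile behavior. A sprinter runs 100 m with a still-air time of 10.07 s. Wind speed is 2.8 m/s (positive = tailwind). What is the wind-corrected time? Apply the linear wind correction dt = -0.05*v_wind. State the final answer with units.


dt = -0.05 * v_wind = -0.05 * 2.8 = -0.14 s
t_corrected = t_still + dt = 10.07 + (-0.14)
t_corrected = 9.93 s

9.93 s


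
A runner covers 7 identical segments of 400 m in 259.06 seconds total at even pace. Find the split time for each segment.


Split time = total_time / n_laps = 259.06 / 7
Split time = 37.0086 s per lap

37.0086 s


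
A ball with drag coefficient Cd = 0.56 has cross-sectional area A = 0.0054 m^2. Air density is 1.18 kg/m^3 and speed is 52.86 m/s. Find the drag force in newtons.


Fd = 0.5 * Cd * rho * A * v^2
Fd = 0.5 * 0.56 * 1.18 * 0.0054 * 52.86^2
v^2 = 2794.1796
Fd = 0.5 * 0.56 * 1.18 * 0.0054 * 2794.1796 = 4.9853 N

4.9853 N


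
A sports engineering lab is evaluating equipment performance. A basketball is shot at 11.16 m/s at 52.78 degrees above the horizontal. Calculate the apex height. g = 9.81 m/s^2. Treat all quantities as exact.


H = (v*sin(theta))^2 / (2*g)
vy = v*sin(theta) = 11.16 * sin(52.78 deg) = 8.8869 m/s
H = vy^2 / (2*g) = 78.9773 / (2*9.81)
H = 78.9773 / 19.62 = 4.0253 m

4.0253 m


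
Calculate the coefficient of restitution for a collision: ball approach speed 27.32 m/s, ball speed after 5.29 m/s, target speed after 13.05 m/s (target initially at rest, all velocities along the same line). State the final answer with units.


e = (v2_after - v1_after) / (v1_before - v2_before)
Numerator = 13.05 - 5.29 = 7.76
Denominator = 27.32 - 0 = 27.32
e = 7.76 / 27.32 = 0.284

0.284


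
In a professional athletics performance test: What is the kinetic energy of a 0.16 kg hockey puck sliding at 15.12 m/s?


KE = 0.5 * m * v^2
KE = 0.5 * 0.16 * 15.12^2
KE = 0.5 * 0.16 * 228.6144 = 18.2892 J

18.2892 J


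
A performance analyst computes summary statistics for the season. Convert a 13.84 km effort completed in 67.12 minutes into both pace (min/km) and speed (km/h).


Pace = time / distance = 67.12 min / 13.84 km = 4.8497 min/km
Speed = distance / time_in_hours = 13.84 / 1.1187 hr
Speed = 12.3719 km/h

4.8497 min/km, 12.3719 km/h


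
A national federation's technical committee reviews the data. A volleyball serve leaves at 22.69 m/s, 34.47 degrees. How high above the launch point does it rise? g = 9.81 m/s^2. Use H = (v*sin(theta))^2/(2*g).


H = (v*sin(theta))^2 / (2*g)
vy = v*sin(theta) = 22.69 * sin(34.47 deg) = 12.842 m/s
H = vy^2 / (2*g) = 164.9161 / (2*9.81)
H = 164.9161 / 19.62 = 8.4055 m

8.4055 m


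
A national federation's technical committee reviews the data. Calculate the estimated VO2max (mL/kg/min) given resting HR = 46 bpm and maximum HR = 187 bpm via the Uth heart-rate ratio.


VO2max = 15.3 * HRmax / HRrest
VO2max = 15.3 * 187 / 46
VO2max = 2861.1 / 46 = 62.1978 mL/kg/min

62.1978 mL/kg/min


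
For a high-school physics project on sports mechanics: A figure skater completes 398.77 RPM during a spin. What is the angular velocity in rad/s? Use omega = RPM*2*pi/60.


omega = RPM * 2 * pi / 60
omega = 398.77 * 2 * 3.14159 / 60
omega = 2505.5458 / 60 = 41.7591 rad/s

41.7591 rad/s


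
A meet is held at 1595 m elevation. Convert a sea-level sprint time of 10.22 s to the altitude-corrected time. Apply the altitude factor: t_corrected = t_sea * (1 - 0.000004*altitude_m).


Correction factor = 1 - 0.000004 * 1595 = 0.99362
t_corrected = t_sea * factor = 10.22 * 0.99362
t_corrected = 10.1548 s

10.1548 s


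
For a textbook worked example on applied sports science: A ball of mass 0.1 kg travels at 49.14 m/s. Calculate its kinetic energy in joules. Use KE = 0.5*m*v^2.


KE = 0.5 * m * v^2
KE = 0.5 * 0.1 * 49.14^2
KE = 0.5 * 0.1 * 2414.7396 = 120.737 J

120.737 J


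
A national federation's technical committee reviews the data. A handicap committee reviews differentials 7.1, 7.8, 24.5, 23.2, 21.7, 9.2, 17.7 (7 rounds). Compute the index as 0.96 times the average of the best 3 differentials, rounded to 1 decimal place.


All differentials: 7.1, 7.8, 24.5, 23.2, 21.7, 9.2, 17.7
Sorted: 7.1, 7.8, 9.2, 17.7, 21.7, 23.2, 24.5
Best 3: 7.1, 7.8, 9.2
Average of best = 24.1 / 3 = 8.0333
Raw index = 8.0333 * 0.96 = 7.712
Handicap index = round(7.712, 1) = 7.7

7.7


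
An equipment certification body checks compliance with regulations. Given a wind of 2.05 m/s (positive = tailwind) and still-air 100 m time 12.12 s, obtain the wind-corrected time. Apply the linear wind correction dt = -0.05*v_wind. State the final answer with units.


dt = -0.05 * v_wind = -0.05 * 2.05 = -0.1025 s
t_corrected = t_still + dt = 12.12 + (-0.1025)
t_corrected = 12.0175 s

12.0175 s


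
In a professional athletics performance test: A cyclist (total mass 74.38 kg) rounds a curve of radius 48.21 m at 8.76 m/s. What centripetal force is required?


Fc = m * v^2 / r
v^2 = 8.76^2 = 76.7376
Fc = 74.38 * 76.7376 / 48.21
Fc = 5707.7427 / 48.21 = 118.3933 N

118.3933 N


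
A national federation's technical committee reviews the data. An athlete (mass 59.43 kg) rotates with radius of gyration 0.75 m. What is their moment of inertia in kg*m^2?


I = m * k^2
I = 59.43 * 0.75^2
I = 59.43 * 0.5625 = 33.4294 kg*m^2

33.4294 kg*m^2


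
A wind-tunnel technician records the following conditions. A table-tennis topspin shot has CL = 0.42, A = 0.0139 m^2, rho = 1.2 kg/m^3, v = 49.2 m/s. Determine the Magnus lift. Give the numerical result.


FM = 0.5 * CL * rho * A * v^2
FM = 0.5 * 0.42 * 1.2 * 0.0139 * 49.2^2
v^2 = 2420.64
FM = 0.5 * 0.42 * 1.2 * 0.0139 * 2420.64 = 8.479 N

8.479 N


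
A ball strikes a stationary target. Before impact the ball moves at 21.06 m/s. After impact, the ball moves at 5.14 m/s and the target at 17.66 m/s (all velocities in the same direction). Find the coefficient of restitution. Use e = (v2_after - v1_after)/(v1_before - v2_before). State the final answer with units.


e = (v2_after - v1_after) / (v1_before - v2_before)
Numerator = 17.66 - 5.14 = 12.52
Denominator = 21.06 - 0 = 21.06
e = 12.52 / 21.06 = 0.5945

0.5945


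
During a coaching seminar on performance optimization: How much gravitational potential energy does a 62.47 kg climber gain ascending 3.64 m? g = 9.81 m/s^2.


PE = m * g * h
PE = 62.47 * 9.81 * 3.64
PE = 612.8307 * 3.64 = 2230.7037 J

2230.7037 J


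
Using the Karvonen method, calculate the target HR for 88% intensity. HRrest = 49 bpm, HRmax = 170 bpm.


Target = HRrest + pct*(HRmax - HRrest)
Heart rate reserve = HRmax - HRrest = 170 - 49 = 121 bpm
Fraction = 88% = 0.88
Target = 49 + 0.88 * 121
Target = 49 + 106.48 = 155.48 bpm

155.48 bpm


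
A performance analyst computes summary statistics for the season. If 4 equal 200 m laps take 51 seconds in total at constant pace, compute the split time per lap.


Split time = total_time / n_laps = 51 / 4
Split time = 12.75 s per lap

12.75 s


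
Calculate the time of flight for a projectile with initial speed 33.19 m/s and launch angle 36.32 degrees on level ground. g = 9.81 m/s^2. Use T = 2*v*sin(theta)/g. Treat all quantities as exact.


T = 2*v*sin(theta)/g
sin(theta) = sin(36.32 deg) = 0.5923
T = 2*33.19*0.5923 / 9.81
T = 39.3165 / 9.81 = 4.0078 s

4.0078 s


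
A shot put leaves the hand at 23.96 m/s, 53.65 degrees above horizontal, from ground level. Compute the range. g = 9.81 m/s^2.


R = v^2 * sin(2*theta) / g
Convert angle to radians: theta = 53.65 deg = 0.9364 rad
sin(2*theta) = sin(1.8727) = 0.9548
R = 23.96^2 * 0.9548 / 9.81
R = 574.0816 * 0.9548 / 9.81 = 55.8726 m

55.8726 m


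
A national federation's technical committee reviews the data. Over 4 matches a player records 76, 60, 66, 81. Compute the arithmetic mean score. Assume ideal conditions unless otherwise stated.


Average = sum / n
Sum = 283
Average = 283 / 4 = 70.75

70.75


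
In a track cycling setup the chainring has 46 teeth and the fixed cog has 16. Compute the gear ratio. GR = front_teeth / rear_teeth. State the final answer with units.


GR = front_teeth / rear_teeth
GR = 46 / 16
GR = 2.875

2.875


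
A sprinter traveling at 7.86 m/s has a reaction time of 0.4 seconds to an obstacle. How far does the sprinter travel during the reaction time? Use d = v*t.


d = v * t
d = 7.86 * 0.4
d = 3.144 m

3.144 m


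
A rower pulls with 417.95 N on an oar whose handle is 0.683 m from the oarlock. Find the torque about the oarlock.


tau = F * d
tau = 417.95 * 0.683
tau = 285.4599 N*m

285.4599 N*m


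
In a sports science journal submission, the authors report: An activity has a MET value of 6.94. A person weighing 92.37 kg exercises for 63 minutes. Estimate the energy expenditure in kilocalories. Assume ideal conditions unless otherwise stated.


kcal = MET * mass * time_hr
Convert time: 63 min = 1.05 hr
kcal = 6.94 * 92.37 * 1.05
kcal = 673.1002 kcal

673.1002 kcal


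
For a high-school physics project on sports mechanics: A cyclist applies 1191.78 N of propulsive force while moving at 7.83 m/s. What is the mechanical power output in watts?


P = F * v
P = 1191.78 * 7.83
P = 9331.6374 W

9331.6374 W


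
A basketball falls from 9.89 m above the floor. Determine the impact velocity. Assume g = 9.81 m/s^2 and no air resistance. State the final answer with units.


v = sqrt(2 * g * h)
v = sqrt(2 * 9.81 * 9.89)
v = sqrt(194.0418) = 13.9299 m/s

13.9299 m/s


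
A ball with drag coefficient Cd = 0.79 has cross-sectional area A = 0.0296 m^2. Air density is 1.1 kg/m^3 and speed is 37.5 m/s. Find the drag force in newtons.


Fd = 0.5 * Cd * rho * A * v^2
Fd = 0.5 * 0.79 * 1.1 * 0.0296 * 37.5^2
v^2 = 1406.25
Fd = 0.5 * 0.79 * 1.1 * 0.0296 * 1406.25 = 18.0861 N

18.0861 N


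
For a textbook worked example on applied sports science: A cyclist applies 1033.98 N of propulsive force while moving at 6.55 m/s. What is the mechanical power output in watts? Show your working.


P = F * v
P = 1033.98 * 6.55
P = 6772.569 W

6772.569 W


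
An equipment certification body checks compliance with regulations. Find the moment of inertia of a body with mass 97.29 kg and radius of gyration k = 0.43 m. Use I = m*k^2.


I = m * k^2
I = 97.29 * 0.43^2
I = 97.29 * 0.1849 = 17.9889 kg*m^2

17.9889 kg*m^2


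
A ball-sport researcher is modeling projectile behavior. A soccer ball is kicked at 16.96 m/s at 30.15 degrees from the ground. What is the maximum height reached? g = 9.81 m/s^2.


H = (v*sin(theta))^2 / (2*g)
vy = v*sin(theta) = 16.96 * sin(30.15 deg) = 8.5184 m/s
H = vy^2 / (2*g) = 72.5635 / (2*9.81)
H = 72.5635 / 19.62 = 3.6984 m

3.6984 m


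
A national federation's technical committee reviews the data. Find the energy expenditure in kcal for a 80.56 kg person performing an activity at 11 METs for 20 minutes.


kcal = MET * mass * time_hr
Convert time: 20 min = 0.3333 hr
kcal = 11 * 80.56 * 0.3333
kcal = 295.3867 kcal

295.3867 kcal


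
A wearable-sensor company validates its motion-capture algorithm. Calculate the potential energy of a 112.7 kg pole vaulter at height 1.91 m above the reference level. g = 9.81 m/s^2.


PE = m * g * h
PE = 112.7 * 9.81 * 1.91
PE = 1105.587 * 1.91 = 2111.6712 J

2111.6712 J


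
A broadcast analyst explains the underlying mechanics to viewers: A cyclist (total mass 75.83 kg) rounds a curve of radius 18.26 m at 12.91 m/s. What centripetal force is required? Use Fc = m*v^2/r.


Fc = m * v^2 / r
v^2 = 12.91^2 = 166.6681
Fc = 75.83 * 166.6681 / 18.26
Fc = 12638.442 / 18.26 = 692.1381 N

692.1381 N


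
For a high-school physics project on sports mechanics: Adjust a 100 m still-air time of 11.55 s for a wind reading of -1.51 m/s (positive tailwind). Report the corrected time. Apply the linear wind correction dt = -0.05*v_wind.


dt = -0.05 * v_wind = -0.05 * -1.51 = 0.0755 s
t_corrected = t_still + dt = 11.55 + (0.0755)
t_corrected = 11.6255 s

11.6255 s


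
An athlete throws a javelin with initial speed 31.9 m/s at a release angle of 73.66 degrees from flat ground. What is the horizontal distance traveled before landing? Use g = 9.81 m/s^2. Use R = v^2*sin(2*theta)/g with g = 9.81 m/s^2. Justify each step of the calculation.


R = v^2 * sin(2*theta) / g
Convert angle to radians: theta = 73.66 deg = 1.2856 rad
sin(2*theta) = sin(2.5712) = 0.5399
R = 31.9^2 * 0.5399 / 9.81
R = 1017.61 * 0.5399 / 9.81 = 56.0097 m

56.0097 m


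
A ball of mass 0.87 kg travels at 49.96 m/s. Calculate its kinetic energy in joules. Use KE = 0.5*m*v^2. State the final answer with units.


KE = 0.5 * m * v^2
KE = 0.5 * 0.87 * 49.96^2
KE = 0.5 * 0.87 * 2496.0016 = 1085.7607 J

1085.7607 J


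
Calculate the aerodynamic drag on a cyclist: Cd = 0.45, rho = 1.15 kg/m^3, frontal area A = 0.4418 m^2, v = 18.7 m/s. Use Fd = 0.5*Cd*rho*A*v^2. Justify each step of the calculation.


Fd = 0.5 * Cd * rho * A * v^2
Fd = 0.5 * 0.45 * 1.15 * 0.4418 * 18.7^2
v^2 = 349.69
Fd = 0.5 * 0.45 * 1.15 * 0.4418 * 349.69 = 39.9751 N

39.9751 N


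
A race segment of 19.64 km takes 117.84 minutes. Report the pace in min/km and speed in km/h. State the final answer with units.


Pace = time / distance = 117.84 min / 19.64 km = 6 min/km
Speed = distance / time_in_hours = 19.64 / 1.964 hr
Speed = 10 km/h

6 min/km, 10 km/h


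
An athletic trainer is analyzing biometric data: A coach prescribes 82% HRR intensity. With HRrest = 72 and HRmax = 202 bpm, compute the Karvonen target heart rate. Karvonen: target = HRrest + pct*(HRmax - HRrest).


Target = HRrest + pct*(HRmax - HRrest)
Heart rate reserve = HRmax - HRrest = 202 - 72 = 130 bpm
Fraction = 82% = 0.82
Target = 72 + 0.82 * 130
Target = 72 + 106.6 = 178.6 bpm

178.6 bpm


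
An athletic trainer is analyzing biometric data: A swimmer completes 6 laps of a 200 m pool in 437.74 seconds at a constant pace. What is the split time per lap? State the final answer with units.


Split time = total_time / n_laps = 437.74 / 6
Split time = 72.9567 s per lap

72.9567 s


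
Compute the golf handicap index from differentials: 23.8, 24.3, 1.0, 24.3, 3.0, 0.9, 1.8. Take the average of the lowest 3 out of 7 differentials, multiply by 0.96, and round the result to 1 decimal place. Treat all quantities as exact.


All differentials: 23.8, 24.3, 1.0, 24.3, 3.0, 0.9, 1.8
Sorted: 0.9, 1.0, 1.8, 3.0, 23.8, 24.3, 24.3
Best 3: 0.9, 1.0, 1.8
Average of best = 3.7 / 3 = 1.2333
Raw index = 1.2333 * 0.96 = 1.184
Handicap index = round(1.184, 1) = 1.2

1.2


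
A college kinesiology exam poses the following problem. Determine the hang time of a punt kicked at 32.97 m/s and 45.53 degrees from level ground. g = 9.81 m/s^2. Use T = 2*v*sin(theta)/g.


T = 2*v*sin(theta)/g
sin(theta) = sin(45.53 deg) = 0.7136
T = 2*32.97*0.7136 / 9.81
T = 47.0559 / 9.81 = 4.7967 s

4.7967 s


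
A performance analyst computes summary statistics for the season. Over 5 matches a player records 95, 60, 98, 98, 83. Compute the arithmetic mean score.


Average = sum / n
Sum = 434
Average = 434 / 5 = 86.8

86.8


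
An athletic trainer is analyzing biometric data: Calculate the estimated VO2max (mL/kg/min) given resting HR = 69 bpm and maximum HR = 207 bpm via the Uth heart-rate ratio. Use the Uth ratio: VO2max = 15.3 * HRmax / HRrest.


VO2max = 15.3 * HRmax / HRrest
VO2max = 15.3 * 207 / 69
VO2max = 3167.1 / 69 = 45.9 mL/kg/min

45.9 mL/kg/min


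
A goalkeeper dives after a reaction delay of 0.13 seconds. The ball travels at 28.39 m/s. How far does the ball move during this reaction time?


d = v * t
d = 28.39 * 0.13
d = 3.6907 m

3.6907 m


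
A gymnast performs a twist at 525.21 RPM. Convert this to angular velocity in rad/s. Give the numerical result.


omega = RPM * 2 * pi / 60
omega = 525.21 * 2 * 3.14159 / 60
omega = 3299.9918 / 60 = 54.9999 rad/s

54.9999 rad/s


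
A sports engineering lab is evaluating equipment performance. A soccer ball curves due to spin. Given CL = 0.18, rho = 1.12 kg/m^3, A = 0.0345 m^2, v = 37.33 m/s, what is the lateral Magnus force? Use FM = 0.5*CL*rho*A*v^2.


FM = 0.5 * CL * rho * A * v^2
FM = 0.5 * 0.18 * 1.12 * 0.0345 * 37.33^2
v^2 = 1393.5289
FM = 0.5 * 0.18 * 1.12 * 0.0345 * 1393.5289 = 4.8461 N

4.8461 N


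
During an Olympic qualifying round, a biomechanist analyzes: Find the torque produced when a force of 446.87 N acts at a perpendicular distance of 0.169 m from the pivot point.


tau = F * d
tau = 446.87 * 0.169
tau = 75.521 N*m

75.521 N*m


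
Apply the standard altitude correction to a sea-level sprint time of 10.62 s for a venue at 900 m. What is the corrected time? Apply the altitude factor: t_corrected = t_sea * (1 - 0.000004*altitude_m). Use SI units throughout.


Correction factor = 1 - 0.000004 * 900 = 0.9964
t_corrected = t_sea * factor = 10.62 * 0.9964
t_corrected = 10.5818 s

10.5818 s


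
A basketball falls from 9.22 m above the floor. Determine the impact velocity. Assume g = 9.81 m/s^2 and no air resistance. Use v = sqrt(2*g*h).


v = sqrt(2 * g * h)
v = sqrt(2 * 9.81 * 9.22)
v = sqrt(180.8964) = 13.4498 m/s

13.4498 m/s


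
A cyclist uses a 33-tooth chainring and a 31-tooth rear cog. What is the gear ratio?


GR = front_teeth / rear_teeth
GR = 33 / 31
GR = 1.0645

1.0645


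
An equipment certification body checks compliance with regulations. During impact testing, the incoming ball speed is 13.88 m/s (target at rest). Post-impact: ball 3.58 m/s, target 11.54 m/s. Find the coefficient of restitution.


e = (v2_after - v1_after) / (v1_before - v2_before)
Numerator = 11.54 - 3.58 = 7.96
Denominator = 13.88 - 0 = 13.88
e = 7.96 / 13.88 = 0.5735

0.5735


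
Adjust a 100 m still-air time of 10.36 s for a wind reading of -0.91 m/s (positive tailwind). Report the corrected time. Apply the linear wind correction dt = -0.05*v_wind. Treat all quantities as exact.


dt = -0.05 * v_wind = -0.05 * -0.91 = 0.0455 s
t_corrected = t_still + dt = 10.36 + (0.0455)
t_corrected = 10.4055 s

10.4055 s


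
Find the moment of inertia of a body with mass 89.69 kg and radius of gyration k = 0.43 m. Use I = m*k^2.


I = m * k^2
I = 89.69 * 0.43^2
I = 89.69 * 0.1849 = 16.5837 kg*m^2

16.5837 kg*m^2


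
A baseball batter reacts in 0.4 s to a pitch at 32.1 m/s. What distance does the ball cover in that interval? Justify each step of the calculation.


d = v * t
d = 32.1 * 0.4
d = 12.84 m

12.84 m


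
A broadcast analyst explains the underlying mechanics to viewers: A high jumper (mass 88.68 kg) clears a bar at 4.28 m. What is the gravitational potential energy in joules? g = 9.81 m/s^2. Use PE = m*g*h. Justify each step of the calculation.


PE = m * g * h
PE = 88.68 * 9.81 * 4.28
PE = 869.9508 * 4.28 = 3723.3894 J

3723.3894 J


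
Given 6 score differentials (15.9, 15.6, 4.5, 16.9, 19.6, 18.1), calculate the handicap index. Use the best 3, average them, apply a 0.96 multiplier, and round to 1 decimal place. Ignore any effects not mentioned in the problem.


All differentials: 15.9, 15.6, 4.5, 16.9, 19.6, 18.1
Sorted: 4.5, 15.6, 15.9, 16.9, 18.1, 19.6
Best 3: 4.5, 15.6, 15.9
Average of best = 36 / 3 = 12
Raw index = 12 * 0.96 = 11.52
Handicap index = round(11.52, 1) = 11.5

11.5


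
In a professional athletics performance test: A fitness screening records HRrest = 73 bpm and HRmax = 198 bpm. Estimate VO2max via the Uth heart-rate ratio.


VO2max = 15.3 * HRmax / HRrest
VO2max = 15.3 * 198 / 73
VO2max = 3029.4 / 73 = 41.4986 mL/kg/min

41.4986 mL/kg/min


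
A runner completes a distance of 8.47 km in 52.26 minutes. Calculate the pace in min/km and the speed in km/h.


Pace = time / distance = 52.26 min / 8.47 km = 6.17 min/km
Speed = distance / time_in_hours = 8.47 / 0.871 hr
Speed = 9.7245 km/h

6.17 min/km, 9.7245 km/h


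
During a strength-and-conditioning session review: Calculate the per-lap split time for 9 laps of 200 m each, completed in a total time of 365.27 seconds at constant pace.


Split time = total_time / n_laps = 365.27 / 9
Split time = 40.5856 s per lap

40.5856 s


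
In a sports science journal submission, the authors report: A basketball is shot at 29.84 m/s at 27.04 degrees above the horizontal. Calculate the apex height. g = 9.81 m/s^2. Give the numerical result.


H = (v*sin(theta))^2 / (2*g)
vy = v*sin(theta) = 29.84 * sin(27.04 deg) = 13.5656 m/s
H = vy^2 / (2*g) = 184.0264 / (2*9.81)
H = 184.0264 / 19.62 = 9.3795 m

9.3795 m


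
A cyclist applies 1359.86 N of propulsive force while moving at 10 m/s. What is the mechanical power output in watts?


P = F * v
P = 1359.86 * 10
P = 13598.6 W

13598.6 W


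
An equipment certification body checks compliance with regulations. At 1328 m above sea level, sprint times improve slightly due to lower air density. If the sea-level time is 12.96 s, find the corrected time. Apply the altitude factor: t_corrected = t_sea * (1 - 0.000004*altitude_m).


Correction factor = 1 - 0.000004 * 1328 = 0.994688
t_corrected = t_sea * factor = 12.96 * 0.994688
t_corrected = 12.8912 s

12.8912 s


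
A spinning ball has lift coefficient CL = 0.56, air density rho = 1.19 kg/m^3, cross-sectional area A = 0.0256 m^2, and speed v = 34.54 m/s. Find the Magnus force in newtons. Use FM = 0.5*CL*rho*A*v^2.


FM = 0.5 * CL * rho * A * v^2
FM = 0.5 * 0.56 * 1.19 * 0.0256 * 34.54^2
v^2 = 1193.0116
FM = 0.5 * 0.56 * 1.19 * 0.0256 * 1193.0116 = 10.1763 N

10.1763 N


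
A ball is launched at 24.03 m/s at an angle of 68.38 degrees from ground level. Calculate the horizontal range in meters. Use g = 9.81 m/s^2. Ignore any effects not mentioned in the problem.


R = v^2 * sin(2*theta) / g
Convert angle to radians: theta = 68.38 deg = 1.1935 rad
sin(2*theta) = sin(2.3869) = 0.6851
R = 24.03^2 * 0.6851 / 9.81
R = 577.4409 * 0.6851 / 9.81 = 40.3241 m

40.3241 m


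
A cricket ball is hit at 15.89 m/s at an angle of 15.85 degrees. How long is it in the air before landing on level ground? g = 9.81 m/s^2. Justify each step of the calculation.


T = 2*v*sin(theta)/g
sin(theta) = sin(15.85 deg) = 0.2731
T = 2*15.89*0.2731 / 9.81
T = 8.6797 / 9.81 = 0.8848 s

0.8848 s


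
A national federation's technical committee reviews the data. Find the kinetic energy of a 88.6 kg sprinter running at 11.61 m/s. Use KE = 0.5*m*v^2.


KE = 0.5 * m * v^2
KE = 0.5 * 88.6 * 11.61^2
KE = 0.5 * 88.6 * 134.7921 = 5971.29 J

5971.29 J


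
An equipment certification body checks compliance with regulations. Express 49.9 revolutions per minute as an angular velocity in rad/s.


omega = RPM * 2 * pi / 60
omega = 49.9 * 2 * 3.14159 / 60
omega = 313.5309 / 60 = 5.2255 rad/s

5.2255 rad/s


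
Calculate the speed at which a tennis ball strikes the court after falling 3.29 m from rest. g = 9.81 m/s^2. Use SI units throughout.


v = sqrt(2 * g * h)
v = sqrt(2 * 9.81 * 3.29)
v = sqrt(64.5498) = 8.0343 m/s

8.0343 m/s


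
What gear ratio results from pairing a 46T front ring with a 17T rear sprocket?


GR = front_teeth / rear_teeth
GR = 46 / 17
GR = 2.7059

2.7059


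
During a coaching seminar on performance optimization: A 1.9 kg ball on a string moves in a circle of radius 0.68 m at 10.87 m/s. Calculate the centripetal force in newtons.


Fc = m * v^2 / r
v^2 = 10.87^2 = 118.1569
Fc = 1.9 * 118.1569 / 0.68
Fc = 224.4981 / 0.68 = 330.1443 N

330.1443 N


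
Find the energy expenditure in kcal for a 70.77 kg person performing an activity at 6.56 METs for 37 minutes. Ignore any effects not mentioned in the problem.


kcal = MET * mass * time_hr
Convert time: 37 min = 0.6167 hr
kcal = 6.56 * 70.77 * 0.6167
kcal = 286.2882 kcal

286.2882 kcal


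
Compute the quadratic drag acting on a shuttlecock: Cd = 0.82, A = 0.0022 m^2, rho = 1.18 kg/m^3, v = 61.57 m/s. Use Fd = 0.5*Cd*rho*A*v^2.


Fd = 0.5 * Cd * rho * A * v^2
Fd = 0.5 * 0.82 * 1.18 * 0.0022 * 61.57^2
v^2 = 3790.8649
Fd = 0.5 * 0.82 * 1.18 * 0.0022 * 3790.8649 = 4.0348 N

4.0348 N


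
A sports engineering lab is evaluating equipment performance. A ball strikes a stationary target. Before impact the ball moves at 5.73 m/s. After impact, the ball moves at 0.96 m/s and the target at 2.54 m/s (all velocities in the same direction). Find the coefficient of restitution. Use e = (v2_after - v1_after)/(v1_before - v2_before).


e = (v2_after - v1_after) / (v1_before - v2_before)
Numerator = 2.54 - 0.96 = 1.58
Denominator = 5.73 - 0 = 5.73
e = 1.58 / 5.73 = 0.2757

0.2757


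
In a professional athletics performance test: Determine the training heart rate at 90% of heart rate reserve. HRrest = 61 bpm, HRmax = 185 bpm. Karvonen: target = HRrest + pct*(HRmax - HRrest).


Target = HRrest + pct*(HRmax - HRrest)
Heart rate reserve = HRmax - HRrest = 185 - 61 = 124 bpm
Fraction = 90% = 0.9
Target = 61 + 0.9 * 124
Target = 61 + 111.6 = 172.6 bpm

172.6 bpm


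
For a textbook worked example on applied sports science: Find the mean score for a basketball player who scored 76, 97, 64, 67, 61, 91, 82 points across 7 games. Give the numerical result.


Average = sum / n
Sum = 538
Average = 538 / 7 = 76.8571

76.8571


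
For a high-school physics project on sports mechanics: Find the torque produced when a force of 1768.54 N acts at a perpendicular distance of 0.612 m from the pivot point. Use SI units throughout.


tau = F * d
tau = 1768.54 * 0.612
tau = 1082.3465 N*m

1082.3465 N*m


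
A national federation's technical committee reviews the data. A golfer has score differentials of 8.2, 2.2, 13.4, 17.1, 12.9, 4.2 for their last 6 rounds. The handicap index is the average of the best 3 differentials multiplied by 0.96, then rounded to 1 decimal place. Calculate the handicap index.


All differentials: 8.2, 2.2, 13.4, 17.1, 12.9, 4.2
Sorted: 2.2, 4.2, 8.2, 12.9, 13.4, 17.1
Best 3: 2.2, 4.2, 8.2
Average of best = 14.6 / 3 = 4.8667
Raw index = 4.8667 * 0.96 = 4.672
Handicap index = round(4.672, 1) = 4.7

4.7


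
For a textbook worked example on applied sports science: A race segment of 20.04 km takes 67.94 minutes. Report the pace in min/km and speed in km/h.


Pace = time / distance = 67.94 min / 20.04 km = 3.3902 min/km
Speed = distance / time_in_hours = 20.04 / 1.1323 hr
Speed = 17.698 km/h

3.3902 min/km, 17.698 km/h


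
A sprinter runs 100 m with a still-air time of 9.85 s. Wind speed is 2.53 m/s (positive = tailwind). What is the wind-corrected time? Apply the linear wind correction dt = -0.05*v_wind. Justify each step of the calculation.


dt = -0.05 * v_wind = -0.05 * 2.53 = -0.1265 s
t_corrected = t_still + dt = 9.85 + (-0.1265)
t_corrected = 9.7235 s

9.7235 s


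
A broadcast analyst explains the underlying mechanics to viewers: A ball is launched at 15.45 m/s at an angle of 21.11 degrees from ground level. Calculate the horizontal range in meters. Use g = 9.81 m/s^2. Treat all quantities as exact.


R = v^2 * sin(2*theta) / g
Convert angle to radians: theta = 21.11 deg = 0.3684 rad
sin(2*theta) = sin(0.7369) = 0.672
R = 15.45^2 * 0.672 / 9.81
R = 238.7025 * 0.672 / 9.81 = 16.351 m

16.351 m


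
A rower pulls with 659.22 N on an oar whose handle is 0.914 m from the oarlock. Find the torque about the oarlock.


tau = F * d
tau = 659.22 * 0.914
tau = 602.5271 N*m

602.5271 N*m


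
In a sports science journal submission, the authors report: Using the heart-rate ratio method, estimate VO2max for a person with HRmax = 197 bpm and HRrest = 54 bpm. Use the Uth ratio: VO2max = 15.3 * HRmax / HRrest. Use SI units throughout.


VO2max = 15.3 * HRmax / HRrest
VO2max = 15.3 * 197 / 54
VO2max = 3014.1 / 54 = 55.8167 mL/kg/min

55.8167 mL/kg/min


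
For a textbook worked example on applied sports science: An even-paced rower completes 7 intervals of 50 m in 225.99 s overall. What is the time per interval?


Split time = total_time / n_laps = 225.99 / 7
Split time = 32.2843 s per lap

32.2843 s


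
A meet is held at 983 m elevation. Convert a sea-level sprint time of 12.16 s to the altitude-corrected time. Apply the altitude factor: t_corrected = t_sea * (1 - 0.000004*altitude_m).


Correction factor = 1 - 0.000004 * 983 = 0.996068
t_corrected = t_sea * factor = 12.16 * 0.996068
t_corrected = 12.1122 s

12.1122 s


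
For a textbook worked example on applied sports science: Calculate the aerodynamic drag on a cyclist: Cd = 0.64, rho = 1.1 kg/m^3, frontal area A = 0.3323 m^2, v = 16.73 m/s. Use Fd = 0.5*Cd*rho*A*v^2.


Fd = 0.5 * Cd * rho * A * v^2
Fd = 0.5 * 0.64 * 1.1 * 0.3323 * 16.73^2
v^2 = 279.8929
Fd = 0.5 * 0.64 * 1.1 * 0.3323 * 279.8929 = 32.739 N

32.739 N


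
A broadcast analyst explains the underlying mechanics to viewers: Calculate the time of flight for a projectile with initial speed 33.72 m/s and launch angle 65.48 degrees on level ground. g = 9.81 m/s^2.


T = 2*v*sin(theta)/g
sin(theta) = sin(65.48 deg) = 0.9098
T = 2*33.72*0.9098 / 9.81
T = 61.358 / 9.81 = 6.2546 s

6.2546 s


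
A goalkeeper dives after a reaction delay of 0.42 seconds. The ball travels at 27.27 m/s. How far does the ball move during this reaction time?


d = v * t
d = 27.27 * 0.42
d = 11.4534 m

11.4534 m


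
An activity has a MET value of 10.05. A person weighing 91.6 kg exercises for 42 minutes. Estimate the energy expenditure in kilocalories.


kcal = MET * mass * time_hr
Convert time: 42 min = 0.7 hr
kcal = 10.05 * 91.6 * 0.7
kcal = 644.406 kcal

644.406 kcal


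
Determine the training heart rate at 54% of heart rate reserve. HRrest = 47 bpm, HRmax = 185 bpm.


Target = HRrest + pct*(HRmax - HRrest)
Heart rate reserve = HRmax - HRrest = 185 - 47 = 138 bpm
Fraction = 54% = 0.54
Target = 47 + 0.54 * 138
Target = 47 + 74.52 = 121.52 bpm

121.52 bpm


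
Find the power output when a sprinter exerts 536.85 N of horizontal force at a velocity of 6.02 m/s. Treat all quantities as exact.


P = F * v
P = 536.85 * 6.02
P = 3231.837 W

3231.837 W


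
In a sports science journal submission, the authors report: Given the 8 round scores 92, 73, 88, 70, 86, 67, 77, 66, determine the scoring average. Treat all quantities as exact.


Average = sum / n
Sum = 619
Average = 619 / 8 = 77.375

77.375


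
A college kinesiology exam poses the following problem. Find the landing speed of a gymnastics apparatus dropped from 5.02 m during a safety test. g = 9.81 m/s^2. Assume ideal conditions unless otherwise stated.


v = sqrt(2 * g * h)
v = sqrt(2 * 9.81 * 5.02)
v = sqrt(98.4924) = 9.9243 m/s

9.9243 m/s


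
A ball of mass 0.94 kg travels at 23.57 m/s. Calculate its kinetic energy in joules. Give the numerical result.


KE = 0.5 * m * v^2
KE = 0.5 * 0.94 * 23.57^2
KE = 0.5 * 0.94 * 555.5449 = 261.1061 J

261.1061 J


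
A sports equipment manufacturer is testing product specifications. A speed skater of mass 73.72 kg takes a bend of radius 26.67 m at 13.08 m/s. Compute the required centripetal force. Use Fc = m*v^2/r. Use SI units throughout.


Fc = m * v^2 / r
v^2 = 13.08^2 = 171.0864
Fc = 73.72 * 171.0864 / 26.67
Fc = 12612.4894 / 26.67 = 472.9092 N

472.9092 N


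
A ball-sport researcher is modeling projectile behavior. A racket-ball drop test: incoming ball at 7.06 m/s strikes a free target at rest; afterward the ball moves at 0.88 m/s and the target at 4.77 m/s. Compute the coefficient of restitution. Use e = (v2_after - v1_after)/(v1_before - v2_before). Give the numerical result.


e = (v2_after - v1_after) / (v1_before - v2_before)
Numerator = 4.77 - 0.88 = 3.89
Denominator = 7.06 - 0 = 7.06
e = 3.89 / 7.06 = 0.551

0.551


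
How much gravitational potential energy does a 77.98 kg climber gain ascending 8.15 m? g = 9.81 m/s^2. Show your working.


PE = m * g * h
PE = 77.98 * 9.81 * 8.15
PE = 764.9838 * 8.15 = 6234.618 J

6234.618 J


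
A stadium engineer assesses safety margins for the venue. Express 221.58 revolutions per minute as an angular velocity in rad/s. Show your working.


omega = RPM * 2 * pi / 60
omega = 221.58 * 2 * 3.14159 / 60
omega = 1392.2282 / 60 = 23.2038 rad/s

23.2038 rad/s


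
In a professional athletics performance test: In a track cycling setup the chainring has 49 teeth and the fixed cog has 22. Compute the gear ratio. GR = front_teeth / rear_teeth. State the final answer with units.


GR = front_teeth / rear_teeth
GR = 49 / 22
GR = 2.2273

2.2273


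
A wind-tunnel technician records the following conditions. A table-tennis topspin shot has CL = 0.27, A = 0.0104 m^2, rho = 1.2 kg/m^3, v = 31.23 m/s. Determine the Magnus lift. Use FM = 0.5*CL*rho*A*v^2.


FM = 0.5 * CL * rho * A * v^2
FM = 0.5 * 0.27 * 1.2 * 0.0104 * 31.23^2
v^2 = 975.3129
FM = 0.5 * 0.27 * 1.2 * 0.0104 * 975.3129 = 1.6432 N

1.6432 N


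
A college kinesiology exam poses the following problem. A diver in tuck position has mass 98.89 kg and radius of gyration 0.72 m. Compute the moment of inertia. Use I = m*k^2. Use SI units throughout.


I = m * k^2
I = 98.89 * 0.72^2
I = 98.89 * 0.5184 = 51.2646 kg*m^2

51.2646 kg*m^2


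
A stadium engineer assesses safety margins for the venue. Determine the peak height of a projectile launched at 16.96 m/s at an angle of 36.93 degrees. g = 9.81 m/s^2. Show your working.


H = (v*sin(theta))^2 / (2*g)
vy = v*sin(theta) = 16.96 * sin(36.93 deg) = 10.1902 m/s
H = vy^2 / (2*g) = 103.8407 / (2*9.81)
H = 103.8407 / 19.62 = 5.2926 m

5.2926 m


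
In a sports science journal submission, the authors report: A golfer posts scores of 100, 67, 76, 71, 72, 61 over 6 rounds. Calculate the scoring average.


Average = sum / n
Sum = 447
Average = 447 / 6 = 74.5

74.5


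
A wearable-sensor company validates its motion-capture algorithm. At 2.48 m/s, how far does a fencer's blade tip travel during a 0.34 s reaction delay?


d = v * t
d = 2.48 * 0.34
d = 0.8432 m

0.8432 m


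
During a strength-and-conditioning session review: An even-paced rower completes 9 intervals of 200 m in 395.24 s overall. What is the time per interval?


Split time = total_time / n_laps = 395.24 / 9
Split time = 43.9156 s per lap

43.9156 s


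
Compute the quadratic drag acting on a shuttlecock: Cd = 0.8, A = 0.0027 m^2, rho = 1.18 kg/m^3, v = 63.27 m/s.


Fd = 0.5 * Cd * rho * A * v^2
Fd = 0.5 * 0.8 * 1.18 * 0.0027 * 63.27^2
v^2 = 4003.0929
Fd = 0.5 * 0.8 * 1.18 * 0.0027 * 4003.0929 = 5.1015 N

5.1015 N


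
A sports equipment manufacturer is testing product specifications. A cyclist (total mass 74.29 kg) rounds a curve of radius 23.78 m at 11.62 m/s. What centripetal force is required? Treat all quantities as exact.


Fc = m * v^2 / r
v^2 = 11.62^2 = 135.0244
Fc = 74.29 * 135.0244 / 23.78
Fc = 10030.9627 / 23.78 = 421.8235 N

421.8235 N
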